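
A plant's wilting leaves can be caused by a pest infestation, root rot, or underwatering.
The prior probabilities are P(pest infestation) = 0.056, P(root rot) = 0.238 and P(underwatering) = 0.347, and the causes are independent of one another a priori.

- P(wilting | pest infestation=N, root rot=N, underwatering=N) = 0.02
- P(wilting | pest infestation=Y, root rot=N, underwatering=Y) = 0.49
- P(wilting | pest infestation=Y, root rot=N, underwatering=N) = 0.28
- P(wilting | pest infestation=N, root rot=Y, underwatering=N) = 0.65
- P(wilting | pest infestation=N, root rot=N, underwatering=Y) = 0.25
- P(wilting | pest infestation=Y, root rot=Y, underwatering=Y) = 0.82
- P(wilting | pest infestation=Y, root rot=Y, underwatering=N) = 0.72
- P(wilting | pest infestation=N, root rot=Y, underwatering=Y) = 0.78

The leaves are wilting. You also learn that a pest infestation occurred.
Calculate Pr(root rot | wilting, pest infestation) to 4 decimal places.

P(wilting | pest infestation) = 0.28×0.762×0.653 + 0.49×0.762×0.347 + 0.72×0.238×0.653 + 0.82×0.238×0.347 = 0.139324 + 0.129563 + 0.111898 + 0.067721 = 0.448506
Restricting to configurations with root rot present: 0.111898 + 0.067721 = 0.179619.
Hence the posterior is 0.179619/0.448506 ≈ 0.4005.

Pr(root rot | wilting, pest infestation) ≈ 0.4005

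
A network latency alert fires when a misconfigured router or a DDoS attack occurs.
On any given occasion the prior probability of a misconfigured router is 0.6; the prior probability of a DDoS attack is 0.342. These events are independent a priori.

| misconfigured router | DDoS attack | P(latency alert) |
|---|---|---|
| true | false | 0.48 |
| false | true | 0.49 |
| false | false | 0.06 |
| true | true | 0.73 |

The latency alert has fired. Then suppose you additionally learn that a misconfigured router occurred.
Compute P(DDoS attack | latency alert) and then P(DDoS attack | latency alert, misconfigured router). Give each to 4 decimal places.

P(DDoS attack | latency alert) ≈ 0.5137; P(DDoS attack | latency alert, misconfigured router) ≈ 0.4415

P(latency alert) = 0.06·0.4·0.658 + 0.49·0.4·0.342 + 0.48·0.6·0.658 + 0.73·0.6·0.342 = 0.015792 + 0.067032 + 0.189504 + 0.149796 = 0.422124
Of this, 0.216828 comes from 0.067032 + 0.149796 (the DDoS attack=true cases).
Hence the posterior is 0.216828/0.422124 ≈ 0.5137.

Now condition on the additional information:
Weight on DDoS attack=true, given the evidence: 0.73*0.342 = 0.249660
Denominator P(latency alert | misconfigured router): 0.48*0.658 + 0.73*0.342 = 0.565500
Posterior = 0.249660 / 0.565500 ≈ 0.4415
— misconfigured router explains away the evidence for DDoS attack.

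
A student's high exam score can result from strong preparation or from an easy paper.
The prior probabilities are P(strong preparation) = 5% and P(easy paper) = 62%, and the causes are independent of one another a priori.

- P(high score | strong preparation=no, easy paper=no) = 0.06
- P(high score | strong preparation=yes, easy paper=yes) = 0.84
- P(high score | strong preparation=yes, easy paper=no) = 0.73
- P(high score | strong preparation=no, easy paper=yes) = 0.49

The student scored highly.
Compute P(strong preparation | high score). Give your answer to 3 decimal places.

Weight on strong preparation=true, given the evidence: 0.013870 + 0.026040 = 0.039910
Denominator P(high score): 0.06×0.95×0.38 + 0.49×0.95×0.62 + 0.73×0.05×0.38 + 0.84×0.05×0.62 = 0.350180
Posterior = 0.039910 / 0.350180 ≈ 0.114

P(strong preparation | high score) ≈ 0.114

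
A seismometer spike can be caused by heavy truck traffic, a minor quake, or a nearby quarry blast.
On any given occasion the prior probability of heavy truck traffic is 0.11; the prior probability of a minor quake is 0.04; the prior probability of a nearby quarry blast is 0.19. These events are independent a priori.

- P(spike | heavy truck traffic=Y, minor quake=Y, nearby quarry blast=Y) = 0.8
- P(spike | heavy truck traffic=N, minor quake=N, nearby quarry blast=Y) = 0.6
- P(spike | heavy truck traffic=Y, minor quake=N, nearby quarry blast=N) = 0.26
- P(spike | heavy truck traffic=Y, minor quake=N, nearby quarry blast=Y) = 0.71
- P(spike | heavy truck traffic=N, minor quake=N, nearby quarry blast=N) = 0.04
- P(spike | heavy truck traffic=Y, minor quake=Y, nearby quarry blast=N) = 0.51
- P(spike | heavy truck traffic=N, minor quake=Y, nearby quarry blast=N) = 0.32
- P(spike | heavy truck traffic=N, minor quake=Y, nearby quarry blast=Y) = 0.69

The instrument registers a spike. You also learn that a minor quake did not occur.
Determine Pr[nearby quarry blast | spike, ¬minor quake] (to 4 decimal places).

Enumerate the 4 (heavy truck traffic, nearby quarry blast) configurations and weight by the priors:
  P(spike | ¬minor quake) = 0.04*0.89*0.81 + 0.6*0.89*0.19 + 0.26*0.11*0.81 + 0.71*0.11*0.19
        = 0.028836 + 0.101460 + 0.023166 + 0.014839 = 0.168301
Keeping only the nearby quarry blast-present terms gives 0.116299, so
  P(nearby quarry blast | spike, ¬minor quake) = 0.116299 / 0.168301 ≈ 0.6910

Pr[nearby quarry blast | spike, ¬minor quake] ≈ 0.6910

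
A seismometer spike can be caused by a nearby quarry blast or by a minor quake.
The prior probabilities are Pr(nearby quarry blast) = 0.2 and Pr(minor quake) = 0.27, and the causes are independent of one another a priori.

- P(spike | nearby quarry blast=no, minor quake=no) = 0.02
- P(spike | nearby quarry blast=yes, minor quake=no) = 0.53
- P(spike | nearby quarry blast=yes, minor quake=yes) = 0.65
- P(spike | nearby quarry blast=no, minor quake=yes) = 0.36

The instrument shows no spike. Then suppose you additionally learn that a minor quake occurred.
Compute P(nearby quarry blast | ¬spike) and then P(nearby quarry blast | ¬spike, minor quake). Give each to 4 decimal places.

Sum P(¬spike|·) weighted by the priors over the 4 (nearby quarry blast, minor quake) configurations:
  P(¬spike) = 0.98·0.8·0.73 + 0.64·0.8·0.27 + 0.47·0.2·0.73 + 0.35·0.2·0.27
        = 0.572320 + 0.138240 + 0.068620 + 0.018900 = 0.798080
Keeping only the nearby quarry blast-present terms gives 0.087520, so
  P(nearby quarry blast | ¬spike) = 0.087520 / 0.798080 ≈ 0.1097

Now also conditioning on minor quake=true:
For the numerator, keep only nearby quarry blast=true terms: 0.35×0.2 = 0.070000
Denominator P(¬spike | minor quake): 0.64×0.8 + 0.35×0.2 = 0.582000
Posterior = 0.070000 / 0.582000 ≈ 0.1203

P(nearby quarry blast | ¬spike) ≈ 0.1097; P(nearby quarry blast | ¬spike, minor quake) ≈ 0.1203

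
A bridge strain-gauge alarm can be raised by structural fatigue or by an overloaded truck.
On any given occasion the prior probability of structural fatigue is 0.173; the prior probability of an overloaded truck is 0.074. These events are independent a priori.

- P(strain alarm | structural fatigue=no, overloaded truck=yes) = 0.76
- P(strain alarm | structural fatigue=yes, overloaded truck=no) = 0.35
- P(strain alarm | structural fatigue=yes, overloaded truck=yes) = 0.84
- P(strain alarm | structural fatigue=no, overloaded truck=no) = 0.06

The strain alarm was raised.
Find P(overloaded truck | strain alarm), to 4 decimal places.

P(overloaded truck | strain alarm) ≈ 0.3595

P(strain alarm) = 0.06·0.827·0.926 + 0.76·0.827·0.074 + 0.35·0.173·0.926 + 0.84·0.173·0.074 = 0.045948 + 0.046510 + 0.056069 + 0.010754 = 0.159281
Restricting to configurations with overloaded truck present: 0.046510 + 0.010754 = 0.057264.
P(overloaded truck | strain alarm) = 0.057264 / 0.159281 ≈ 0.3595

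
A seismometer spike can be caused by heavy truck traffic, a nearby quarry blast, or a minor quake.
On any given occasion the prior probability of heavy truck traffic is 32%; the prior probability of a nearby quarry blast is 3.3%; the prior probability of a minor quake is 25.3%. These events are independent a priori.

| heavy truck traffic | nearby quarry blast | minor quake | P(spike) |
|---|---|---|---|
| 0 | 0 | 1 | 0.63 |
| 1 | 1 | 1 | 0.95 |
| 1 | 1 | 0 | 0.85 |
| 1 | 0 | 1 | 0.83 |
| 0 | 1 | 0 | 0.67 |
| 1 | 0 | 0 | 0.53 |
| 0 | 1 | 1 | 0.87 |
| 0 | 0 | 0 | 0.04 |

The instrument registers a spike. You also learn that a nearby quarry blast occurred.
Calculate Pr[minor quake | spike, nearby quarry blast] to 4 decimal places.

Pr[minor quake | spike, nearby quarry blast] ≈ 0.2942

Sum P(spike|·) weighted by the priors over the 4 (heavy truck traffic, minor quake) configurations:
  P(spike | nearby quarry blast) = 0.67*0.68*0.747 + 0.87*0.68*0.253 + 0.85*0.32*0.747 + 0.95*0.32*0.253
        = 0.340333 + 0.149675 + 0.203184 + 0.076912 = 0.770104
Configurations with minor quake contribute 0.226587, so
  P(minor quake | spike, nearby quarry blast) = 0.226587 / 0.770104 ≈ 0.2942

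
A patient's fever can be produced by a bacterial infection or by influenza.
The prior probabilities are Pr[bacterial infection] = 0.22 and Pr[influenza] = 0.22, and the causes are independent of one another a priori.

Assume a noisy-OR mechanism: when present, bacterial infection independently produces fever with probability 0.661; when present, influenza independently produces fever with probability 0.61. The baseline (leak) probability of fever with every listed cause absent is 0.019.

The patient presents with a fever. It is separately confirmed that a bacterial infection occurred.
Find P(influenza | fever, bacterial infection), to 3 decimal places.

P(influenza | fever, bacterial infection) ≈ 0.269

Under noisy-OR, P(fever | causes) = 1 − (1−0.019)·∏(1−qᵢ) over the active causes.
P(fever | bacterial infection) = 0.667441×0.78 + 0.870302×0.22 = 0.520604 + 0.191466 = 0.712070
The influenza-present share is 0.870302×0.22 = 0.191466.
P(influenza | fever, bacterial infection) = 0.191466 / 0.712070 ≈ 0.269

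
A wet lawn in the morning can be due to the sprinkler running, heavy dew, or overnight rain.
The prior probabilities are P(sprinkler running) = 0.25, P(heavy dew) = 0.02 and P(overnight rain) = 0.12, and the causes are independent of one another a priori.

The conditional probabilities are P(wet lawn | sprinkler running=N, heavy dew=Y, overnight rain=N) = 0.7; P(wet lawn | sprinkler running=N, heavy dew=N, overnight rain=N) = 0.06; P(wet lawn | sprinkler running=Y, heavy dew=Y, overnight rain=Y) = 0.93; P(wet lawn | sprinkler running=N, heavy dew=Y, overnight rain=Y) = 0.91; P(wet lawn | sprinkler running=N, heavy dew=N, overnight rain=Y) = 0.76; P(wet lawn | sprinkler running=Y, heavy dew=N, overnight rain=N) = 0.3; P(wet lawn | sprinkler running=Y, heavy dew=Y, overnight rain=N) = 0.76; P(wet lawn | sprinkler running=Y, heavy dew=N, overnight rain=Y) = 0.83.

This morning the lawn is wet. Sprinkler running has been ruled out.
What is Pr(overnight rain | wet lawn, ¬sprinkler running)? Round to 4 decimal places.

Pr(overnight rain | wet lawn, ¬sprinkler running) ≈ 0.5883

P(wet lawn | ¬sprinkler running) = 0.06·0.98·0.88 + 0.76·0.98·0.12 + 0.7·0.02·0.88 + 0.91·0.02·0.12 = 0.051744 + 0.089376 + 0.012320 + 0.002184 = 0.155624
Of this, 0.091560 comes from 0.089376 + 0.002184 (the overnight rain=true cases).
P(overnight rain | wet lawn, ¬sprinkler running) = 0.091560 / 0.155624 ≈ 0.5883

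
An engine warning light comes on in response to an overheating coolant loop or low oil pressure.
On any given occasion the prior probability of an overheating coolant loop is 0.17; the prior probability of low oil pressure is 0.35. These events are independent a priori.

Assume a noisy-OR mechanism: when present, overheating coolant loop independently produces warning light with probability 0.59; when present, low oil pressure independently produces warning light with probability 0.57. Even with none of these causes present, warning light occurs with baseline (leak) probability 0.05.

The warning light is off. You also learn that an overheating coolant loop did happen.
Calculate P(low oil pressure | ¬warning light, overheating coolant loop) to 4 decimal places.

P(low oil pressure | ¬warning light, overheating coolant loop) ≈ 0.1880

Under noisy-OR, P(warning light | causes) = 1 − (1−0.05)·∏(1−qᵢ) over the active causes.
Numerator (weight on configurations with low oil pressure): 0.167485·0.35 = 0.058620
Denominator P(¬warning light | overheating coolant loop): 0.3895·0.65 + 0.167485·0.35 = 0.311795
P(low oil pressure | ¬warning light, overheating coolant loop) = 0.058620/0.311795 ≈ 0.1880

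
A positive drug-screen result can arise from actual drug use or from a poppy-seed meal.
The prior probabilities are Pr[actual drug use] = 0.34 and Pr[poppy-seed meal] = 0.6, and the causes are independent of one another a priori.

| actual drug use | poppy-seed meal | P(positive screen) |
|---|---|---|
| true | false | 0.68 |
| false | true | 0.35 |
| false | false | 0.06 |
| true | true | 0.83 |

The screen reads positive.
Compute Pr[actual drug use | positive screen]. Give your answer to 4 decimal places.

Pr[actual drug use | positive screen] ≈ 0.6290

For the numerator, keep only actual drug use=true terms: 0.092480 + 0.169320 = 0.261800
Normalizer over all consistent configurations: 0.06*0.66*0.4 + 0.35*0.66*0.6 + 0.68*0.34*0.4 + 0.83*0.34*0.6 = 0.416240
Posterior = 0.261800 / 0.416240 ≈ 0.6290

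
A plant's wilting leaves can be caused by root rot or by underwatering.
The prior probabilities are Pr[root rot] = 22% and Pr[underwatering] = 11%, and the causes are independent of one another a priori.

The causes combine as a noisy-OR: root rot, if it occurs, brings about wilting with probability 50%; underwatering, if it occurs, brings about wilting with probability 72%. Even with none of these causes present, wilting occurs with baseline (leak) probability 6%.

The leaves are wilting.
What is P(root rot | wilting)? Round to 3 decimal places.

Under noisy-OR, P(wilting | causes) = 1 − (1−0.06)·∏(1−qᵢ) over the active causes.
P(wilting) = 0.06*0.78*0.89 + 0.7368*0.78*0.11 + 0.53*0.22*0.89 + 0.8684*0.22*0.11 = 0.041652 + 0.063217 + 0.103774 + 0.021015 = 0.229658
Restricting to configurations with root rot present: 0.103774 + 0.021015 = 0.124789.
Hence the posterior is 0.124789/0.229658 ≈ 0.543.

P(root rot | wilting) ≈ 0.543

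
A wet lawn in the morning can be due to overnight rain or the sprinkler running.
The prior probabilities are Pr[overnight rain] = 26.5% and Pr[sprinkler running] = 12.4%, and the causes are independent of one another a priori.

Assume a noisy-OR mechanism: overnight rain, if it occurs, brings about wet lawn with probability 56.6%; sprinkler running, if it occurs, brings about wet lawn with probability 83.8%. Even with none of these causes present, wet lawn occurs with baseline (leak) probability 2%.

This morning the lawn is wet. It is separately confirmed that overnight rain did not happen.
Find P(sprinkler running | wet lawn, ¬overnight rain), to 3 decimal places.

P(sprinkler running | wet lawn, ¬overnight rain) ≈ 0.856

Under noisy-OR, P(wet lawn | causes) = 1 − (1−0.02)·∏(1−qᵢ) over the active causes.
Weight on sprinkler running=true, given the evidence: 0.84124·0.124 = 0.104314
The normalizing constant is 0.02·0.876 + 0.84124·0.124 = 0.121834
P(sprinkler running | wet lawn, ¬overnight rain) = 0.104314/0.121834 ≈ 0.856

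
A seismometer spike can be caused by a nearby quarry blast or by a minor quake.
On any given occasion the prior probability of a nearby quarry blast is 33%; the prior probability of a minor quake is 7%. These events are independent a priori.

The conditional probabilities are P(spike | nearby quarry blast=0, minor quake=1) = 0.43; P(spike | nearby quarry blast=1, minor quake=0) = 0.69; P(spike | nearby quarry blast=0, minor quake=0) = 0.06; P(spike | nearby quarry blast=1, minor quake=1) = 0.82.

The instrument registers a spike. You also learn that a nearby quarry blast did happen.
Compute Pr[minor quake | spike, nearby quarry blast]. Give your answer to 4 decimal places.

Pr[minor quake | spike, nearby quarry blast] ≈ 0.0821

For the numerator, keep only minor quake=true terms: 0.82×0.07 = 0.057400
Normalizer over all consistent configurations: 0.69×0.93 + 0.82×0.07 = 0.699100
Posterior = 0.057400 / 0.699100 ≈ 0.0821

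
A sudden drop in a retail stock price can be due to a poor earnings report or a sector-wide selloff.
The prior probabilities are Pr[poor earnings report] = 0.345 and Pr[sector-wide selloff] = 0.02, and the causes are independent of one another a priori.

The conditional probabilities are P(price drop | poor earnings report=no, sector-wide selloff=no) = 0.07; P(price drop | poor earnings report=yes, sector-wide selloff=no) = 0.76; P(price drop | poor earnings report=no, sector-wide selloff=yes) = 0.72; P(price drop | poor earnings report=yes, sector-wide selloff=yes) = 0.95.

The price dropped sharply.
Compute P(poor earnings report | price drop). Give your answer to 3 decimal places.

P(poor earnings report | price drop) ≈ 0.829

Sum P(price drop|·) weighted by the priors over the 4 (poor earnings report, sector-wide selloff) configurations:
  P(price drop) = 0.07*0.655*0.98 + 0.72*0.655*0.02 + 0.76*0.345*0.98 + 0.95*0.345*0.02
        = 0.044933 + 0.009432 + 0.256956 + 0.006555 = 0.317876
Keeping only the poor earnings report-present terms gives 0.263511, so
  P(poor earnings report | price drop) = 0.263511 / 0.317876 ≈ 0.829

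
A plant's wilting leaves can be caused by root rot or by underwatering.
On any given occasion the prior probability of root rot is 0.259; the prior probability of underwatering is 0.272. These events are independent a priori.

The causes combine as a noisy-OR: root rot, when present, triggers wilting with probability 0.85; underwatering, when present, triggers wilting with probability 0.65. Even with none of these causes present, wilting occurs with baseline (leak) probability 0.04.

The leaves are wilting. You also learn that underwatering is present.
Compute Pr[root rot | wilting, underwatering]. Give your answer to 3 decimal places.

Under noisy-OR, P(wilting | causes) = 1 − (1−0.04)·∏(1−qᵢ) over the active causes.
By total probability over both values of root rot:
  P(wilting | underwatering) = 0.664×0.741 + 0.9496×0.259
        = 0.492024 + 0.245946 = 0.737970
The terms with root rot present sum to 0.245946, so
  P(root rot | wilting, underwatering) = 0.245946 / 0.737970 ≈ 0.333

Pr[root rot | wilting, underwatering] ≈ 0.333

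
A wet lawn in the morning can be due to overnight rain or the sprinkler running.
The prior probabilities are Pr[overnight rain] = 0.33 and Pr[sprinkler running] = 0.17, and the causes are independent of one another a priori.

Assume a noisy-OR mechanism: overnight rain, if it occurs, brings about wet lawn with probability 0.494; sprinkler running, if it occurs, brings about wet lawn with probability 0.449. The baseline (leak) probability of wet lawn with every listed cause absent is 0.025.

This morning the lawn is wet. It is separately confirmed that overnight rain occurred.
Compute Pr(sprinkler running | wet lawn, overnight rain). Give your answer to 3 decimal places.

Under noisy-OR, P(wet lawn | causes) = 1 − (1−0.025)·∏(1−qᵢ) over the active causes.
Enumerate both values of sprinkler running and weight by the priors:
  P(wet lawn | overnight rain) = 0.50665·0.83 + 0.728164·0.17
        = 0.420519 + 0.123788 = 0.544307
Keeping only the sprinkler running-present terms gives 0.123788, so
  P(sprinkler running | wet lawn, overnight rain) = 0.123788 / 0.544307 ≈ 0.227

Pr(sprinkler running | wet lawn, overnight rain) ≈ 0.227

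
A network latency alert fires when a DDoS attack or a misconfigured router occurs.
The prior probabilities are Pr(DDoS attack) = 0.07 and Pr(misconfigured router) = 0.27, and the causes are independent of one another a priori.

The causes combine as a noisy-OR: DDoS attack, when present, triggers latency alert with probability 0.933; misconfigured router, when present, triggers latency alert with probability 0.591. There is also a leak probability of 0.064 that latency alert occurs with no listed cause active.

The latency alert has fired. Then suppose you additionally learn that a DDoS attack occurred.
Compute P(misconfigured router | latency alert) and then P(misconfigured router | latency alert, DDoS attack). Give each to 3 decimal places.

Under noisy-OR, P(latency alert | causes) = 1 − (1−0.064)·∏(1−qᵢ) over the active causes.
P(latency alert) = 0.064·0.93·0.73 + 0.617176·0.93·0.27 + 0.937288·0.07·0.73 + 0.974351·0.07·0.27 = 0.043450 + 0.154973 + 0.047895 + 0.018415 = 0.264733
Restricting to configurations with misconfigured router present: 0.154973 + 0.018415 = 0.173388.
So P(misconfigured router | latency alert) = 0.173388/0.264733 ≈ 0.655.

Now also conditioning on DDoS attack=true:
P(latency alert | DDoS attack) = 0.937288·0.73 + 0.974351·0.27 = 0.684220 + 0.263075 = 0.947295
The misconfigured router-present share is 0.974351·0.27 = 0.263075.
So P(misconfigured router | latency alert, DDoS attack) = 0.263075/0.947295 ≈ 0.278.
— DDoS attack explains away the evidence for misconfigured router.

P(misconfigured router | latency alert) ≈ 0.655; P(misconfigured router | latency alert, DDoS attack) ≈ 0.278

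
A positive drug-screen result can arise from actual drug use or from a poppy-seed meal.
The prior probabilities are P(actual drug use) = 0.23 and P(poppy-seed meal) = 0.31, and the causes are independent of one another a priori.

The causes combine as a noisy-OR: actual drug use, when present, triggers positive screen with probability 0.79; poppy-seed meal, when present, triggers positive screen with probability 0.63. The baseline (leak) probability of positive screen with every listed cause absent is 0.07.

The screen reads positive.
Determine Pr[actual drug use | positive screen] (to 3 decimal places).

Pr[actual drug use | positive screen] ≈ 0.500

Under noisy-OR, P(positive screen | causes) = 1 − (1−0.07)·∏(1−qᵢ) over the active causes.
Numerator (weight on configurations with actual drug use): 0.127706 + 0.066148 = 0.193854
Normalizer over all consistent configurations: 0.07·0.77·0.69 + 0.6559·0.77·0.31 + 0.8047·0.23·0.69 + 0.927739·0.23·0.31 = 0.387608
P(actual drug use | positive screen) = 0.193854/0.387608 ≈ 0.500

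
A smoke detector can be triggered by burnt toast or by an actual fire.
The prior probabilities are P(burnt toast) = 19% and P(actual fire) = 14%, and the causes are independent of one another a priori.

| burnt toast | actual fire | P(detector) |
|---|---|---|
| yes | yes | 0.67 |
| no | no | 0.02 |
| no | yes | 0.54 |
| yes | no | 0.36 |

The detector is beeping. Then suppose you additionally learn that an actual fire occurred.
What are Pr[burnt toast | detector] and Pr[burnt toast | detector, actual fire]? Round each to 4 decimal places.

Pr[burnt toast | detector] ≈ 0.5049; Pr[burnt toast | detector, actual fire] ≈ 0.2254

Numerator (weight on configurations with burnt toast): 0.058824 + 0.017822 = 0.076646
Denominator P(detector): 0.02×0.81×0.86 + 0.54×0.81×0.14 + 0.36×0.19×0.86 + 0.67×0.19×0.14 = 0.151814
P(burnt toast | detector) = 0.076646/0.151814 ≈ 0.5049

Now condition on the additional information:
Enumerate both values of burnt toast and weight by the priors:
  P(detector | actual fire) = 0.54·0.81 + 0.67·0.19
        = 0.437400 + 0.127300 = 0.564700
Configurations with burnt toast contribute 0.127300, so
  P(burnt toast | detector, actual fire) = 0.127300 / 0.564700 ≈ 0.2254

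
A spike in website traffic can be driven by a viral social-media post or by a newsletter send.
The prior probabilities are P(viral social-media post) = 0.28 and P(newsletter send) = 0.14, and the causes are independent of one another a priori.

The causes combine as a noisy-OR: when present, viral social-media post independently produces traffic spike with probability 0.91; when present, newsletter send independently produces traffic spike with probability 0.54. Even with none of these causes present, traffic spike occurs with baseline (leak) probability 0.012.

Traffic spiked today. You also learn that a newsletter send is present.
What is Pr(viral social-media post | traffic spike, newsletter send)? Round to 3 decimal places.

Under noisy-OR, P(traffic spike | causes) = 1 − (1−0.012)·∏(1−qᵢ) over the active causes.
Weight on viral social-media post=true, given the evidence: 0.959097*0.28 = 0.268547
Normalizer over all consistent configurations: 0.54552*0.72 + 0.959097*0.28 = 0.661321
Posterior = 0.268547 / 0.661321 ≈ 0.406

Pr(viral social-media post | traffic spike, newsletter send) ≈ 0.406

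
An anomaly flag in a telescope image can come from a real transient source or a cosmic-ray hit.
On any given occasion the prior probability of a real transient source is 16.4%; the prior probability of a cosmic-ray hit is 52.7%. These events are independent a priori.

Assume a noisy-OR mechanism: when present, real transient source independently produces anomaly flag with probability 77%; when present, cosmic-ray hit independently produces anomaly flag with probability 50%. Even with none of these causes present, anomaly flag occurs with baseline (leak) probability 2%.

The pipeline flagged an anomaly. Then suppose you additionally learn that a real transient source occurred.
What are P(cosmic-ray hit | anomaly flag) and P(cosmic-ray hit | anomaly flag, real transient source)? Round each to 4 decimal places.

P(cosmic-ray hit | anomaly flag) ≈ 0.8159; P(cosmic-ray hit | anomaly flag, real transient source) ≈ 0.5607

Under noisy-OR, P(anomaly flag | causes) = 1 − (1−0.02)·∏(1−qᵢ) over the active causes.
P(anomaly flag) = 0.02×0.836×0.473 + 0.51×0.836×0.527 + 0.7746×0.164×0.473 + 0.8873×0.164×0.527 = 0.007909 + 0.224692 + 0.060087 + 0.076688 = 0.369376
Of this, 0.301380 comes from 0.224692 + 0.076688 (the cosmic-ray hit=true cases).
So P(cosmic-ray hit | anomaly flag) = 0.301380/0.369376 ≈ 0.8159.

Now condition on the additional information:
Enumerate both values of cosmic-ray hit and weight by the priors:
  P(anomaly flag | real transient source) = 0.7746·0.473 + 0.8873·0.527
        = 0.366386 + 0.467607 = 0.833993
The terms with cosmic-ray hit present sum to 0.467607, so
  P(cosmic-ray hit | anomaly flag, real transient source) = 0.467607 / 0.833993 ≈ 0.5607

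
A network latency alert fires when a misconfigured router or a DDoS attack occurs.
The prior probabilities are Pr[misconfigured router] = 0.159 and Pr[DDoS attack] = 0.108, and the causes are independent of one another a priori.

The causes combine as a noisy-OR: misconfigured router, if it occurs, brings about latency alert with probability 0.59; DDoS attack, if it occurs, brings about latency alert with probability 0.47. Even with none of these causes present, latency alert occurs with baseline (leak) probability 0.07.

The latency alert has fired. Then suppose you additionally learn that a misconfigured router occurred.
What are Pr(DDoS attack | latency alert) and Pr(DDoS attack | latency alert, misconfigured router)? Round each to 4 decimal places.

Pr(DDoS attack | latency alert) ≈ 0.2988; Pr(DDoS attack | latency alert, misconfigured router) ≈ 0.1351

Under noisy-OR, P(latency alert | causes) = 1 − (1−0.07)·∏(1−qᵢ) over the active causes.
P(latency alert) = 0.07·0.841·0.892 + 0.5071·0.841·0.108 + 0.6187·0.159·0.892 + 0.797911·0.159·0.108 = 0.052512 + 0.046059 + 0.087749 + 0.013702 = 0.200022
Of this, 0.059761 comes from 0.046059 + 0.013702 (the DDoS attack=true cases).
P(DDoS attack | latency alert) = 0.059761 / 0.200022 ≈ 0.2988

Now also conditioning on misconfigured router=true:
P(latency alert | misconfigured router) = 0.6187·0.892 + 0.797911·0.108 = 0.551880 + 0.086174 = 0.638054
Restricting to configurations with DDoS attack present: 0.797911·0.108 = 0.086174.
So P(DDoS attack | latency alert, misconfigured router) = 0.086174/0.638054 ≈ 0.1351.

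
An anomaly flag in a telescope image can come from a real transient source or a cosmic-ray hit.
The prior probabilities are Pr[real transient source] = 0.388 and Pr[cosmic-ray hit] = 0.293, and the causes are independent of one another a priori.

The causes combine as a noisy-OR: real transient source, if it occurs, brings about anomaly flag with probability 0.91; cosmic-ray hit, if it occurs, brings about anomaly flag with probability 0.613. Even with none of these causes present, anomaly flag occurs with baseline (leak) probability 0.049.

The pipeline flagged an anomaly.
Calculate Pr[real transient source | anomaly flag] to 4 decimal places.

Under noisy-OR, P(anomaly flag | causes) = 1 − (1−0.049)·∏(1−qᵢ) over the active causes.
P(anomaly flag) = 0.049×0.612×0.707 + 0.631963×0.612×0.293 + 0.91441×0.388×0.707 + 0.966877×0.388×0.293 = 0.021202 + 0.113321 + 0.250837 + 0.109918 = 0.495278
Of this, 0.360755 comes from 0.250837 + 0.109918 (the real transient source=true cases).
Hence the posterior is 0.360755/0.495278 ≈ 0.7284.

Pr[real transient source | anomaly flag] ≈ 0.7284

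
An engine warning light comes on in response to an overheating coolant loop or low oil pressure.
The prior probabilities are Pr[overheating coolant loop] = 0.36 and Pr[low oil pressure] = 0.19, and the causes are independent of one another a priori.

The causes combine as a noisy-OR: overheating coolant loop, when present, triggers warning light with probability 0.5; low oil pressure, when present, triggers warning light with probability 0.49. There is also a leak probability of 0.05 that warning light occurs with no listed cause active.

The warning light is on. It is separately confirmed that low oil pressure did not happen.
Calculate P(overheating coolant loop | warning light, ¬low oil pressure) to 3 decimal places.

P(overheating coolant loop | warning light, ¬low oil pressure) ≈ 0.855

Under noisy-OR, P(warning light | causes) = 1 − (1−0.05)·∏(1−qᵢ) over the active causes.
P(warning light | ¬low oil pressure) = 0.05·0.64 + 0.525·0.36 = 0.032000 + 0.189000 = 0.221000
The overheating coolant loop-present share is 0.525·0.36 = 0.189000.
So P(overheating coolant loop | warning light, ¬low oil pressure) = 0.189000/0.221000 ≈ 0.855.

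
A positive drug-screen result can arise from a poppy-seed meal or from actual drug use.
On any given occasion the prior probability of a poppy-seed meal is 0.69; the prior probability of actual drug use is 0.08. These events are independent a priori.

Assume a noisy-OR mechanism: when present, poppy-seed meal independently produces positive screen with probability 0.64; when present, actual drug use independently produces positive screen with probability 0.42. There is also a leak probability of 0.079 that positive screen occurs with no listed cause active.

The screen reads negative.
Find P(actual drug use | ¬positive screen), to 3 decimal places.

P(actual drug use | ¬positive screen) ≈ 0.048

Under noisy-OR, P(positive screen | causes) = 1 − (1−0.079)·∏(1−qᵢ) over the active causes.
P(¬positive screen) = 0.921×0.31×0.92 + 0.53418×0.31×0.08 + 0.33156×0.69×0.92 + 0.192305×0.69×0.08 = 0.262669 + 0.013248 + 0.210474 + 0.010615 = 0.497006
The actual drug use-present share is 0.013248 + 0.010615 = 0.023863.
P(actual drug use | ¬positive screen) = 0.023863 / 0.497006 ≈ 0.048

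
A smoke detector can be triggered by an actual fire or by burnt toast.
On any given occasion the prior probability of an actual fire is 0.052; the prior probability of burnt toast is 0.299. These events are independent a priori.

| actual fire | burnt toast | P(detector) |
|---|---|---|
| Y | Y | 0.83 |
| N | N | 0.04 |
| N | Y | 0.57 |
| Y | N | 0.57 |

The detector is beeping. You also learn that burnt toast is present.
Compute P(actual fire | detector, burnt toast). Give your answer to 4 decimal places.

P(actual fire | detector, burnt toast) ≈ 0.0740

By total probability over both values of actual fire:
  P(detector | burnt toast) = 0.57·0.948 + 0.83·0.052
        = 0.540360 + 0.043160 = 0.583520
The terms with actual fire present sum to 0.043160, so
  P(actual fire | detector, burnt toast) = 0.043160 / 0.583520 ≈ 0.0740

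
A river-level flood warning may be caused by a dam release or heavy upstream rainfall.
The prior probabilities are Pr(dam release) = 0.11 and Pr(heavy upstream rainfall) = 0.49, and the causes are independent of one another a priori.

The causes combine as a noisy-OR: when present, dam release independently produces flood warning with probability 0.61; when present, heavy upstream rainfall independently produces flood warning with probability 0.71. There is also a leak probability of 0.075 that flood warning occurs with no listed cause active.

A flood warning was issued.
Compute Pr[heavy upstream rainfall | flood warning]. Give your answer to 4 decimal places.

Under noisy-OR, P(flood warning | causes) = 1 − (1−0.075)·∏(1−qᵢ) over the active causes.
Weight on heavy upstream rainfall=true, given the evidence: 0.319116 + 0.048261 = 0.367377
Denominator P(flood warning): 0.075*0.89*0.51 + 0.73175*0.89*0.49 + 0.63925*0.11*0.51 + 0.895382*0.11*0.49 = 0.437282
Posterior = 0.367377 / 0.437282 ≈ 0.8401

Pr[heavy upstream rainfall | flood warning] ≈ 0.8401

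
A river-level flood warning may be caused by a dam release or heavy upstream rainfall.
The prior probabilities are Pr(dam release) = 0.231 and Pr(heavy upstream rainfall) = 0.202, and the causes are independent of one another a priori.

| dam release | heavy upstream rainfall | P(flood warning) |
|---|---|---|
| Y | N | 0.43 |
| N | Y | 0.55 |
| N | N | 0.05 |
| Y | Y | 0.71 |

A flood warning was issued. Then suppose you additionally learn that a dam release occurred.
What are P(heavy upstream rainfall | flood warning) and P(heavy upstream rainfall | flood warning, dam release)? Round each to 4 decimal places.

P(heavy upstream rainfall | flood warning) ≈ 0.5189; P(heavy upstream rainfall | flood warning, dam release) ≈ 0.2948

P(flood warning) = 0.05·0.769·0.798 + 0.55·0.769·0.202 + 0.43·0.231·0.798 + 0.71·0.231·0.202 = 0.030683 + 0.085436 + 0.079265 + 0.033130 = 0.228514
Restricting to configurations with heavy upstream rainfall present: 0.085436 + 0.033130 = 0.118566.
Hence the posterior is 0.118566/0.228514 ≈ 0.5189.

Now also conditioning on dam release=true:
Numerator (weight on configurations with heavy upstream rainfall): 0.71·0.202 = 0.143420
The normalizing constant is 0.43·0.798 + 0.71·0.202 = 0.486560
P(heavy upstream rainfall | flood warning, dam release) = 0.143420/0.486560 ≈ 0.2948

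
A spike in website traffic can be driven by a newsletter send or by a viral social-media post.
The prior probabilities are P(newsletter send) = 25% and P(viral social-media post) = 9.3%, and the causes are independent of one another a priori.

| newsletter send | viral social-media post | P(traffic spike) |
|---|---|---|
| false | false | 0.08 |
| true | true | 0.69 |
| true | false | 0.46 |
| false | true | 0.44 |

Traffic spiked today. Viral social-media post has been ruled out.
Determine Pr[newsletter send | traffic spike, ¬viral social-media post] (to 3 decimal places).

P(traffic spike | ¬viral social-media post) = 0.08·0.75 + 0.46·0.25 = 0.060000 + 0.115000 = 0.175000
Restricting to configurations with newsletter send present: 0.46·0.25 = 0.115000.
Hence the posterior is 0.115000/0.175000 ≈ 0.657.

Pr[newsletter send | traffic spike, ¬viral social-media post] ≈ 0.657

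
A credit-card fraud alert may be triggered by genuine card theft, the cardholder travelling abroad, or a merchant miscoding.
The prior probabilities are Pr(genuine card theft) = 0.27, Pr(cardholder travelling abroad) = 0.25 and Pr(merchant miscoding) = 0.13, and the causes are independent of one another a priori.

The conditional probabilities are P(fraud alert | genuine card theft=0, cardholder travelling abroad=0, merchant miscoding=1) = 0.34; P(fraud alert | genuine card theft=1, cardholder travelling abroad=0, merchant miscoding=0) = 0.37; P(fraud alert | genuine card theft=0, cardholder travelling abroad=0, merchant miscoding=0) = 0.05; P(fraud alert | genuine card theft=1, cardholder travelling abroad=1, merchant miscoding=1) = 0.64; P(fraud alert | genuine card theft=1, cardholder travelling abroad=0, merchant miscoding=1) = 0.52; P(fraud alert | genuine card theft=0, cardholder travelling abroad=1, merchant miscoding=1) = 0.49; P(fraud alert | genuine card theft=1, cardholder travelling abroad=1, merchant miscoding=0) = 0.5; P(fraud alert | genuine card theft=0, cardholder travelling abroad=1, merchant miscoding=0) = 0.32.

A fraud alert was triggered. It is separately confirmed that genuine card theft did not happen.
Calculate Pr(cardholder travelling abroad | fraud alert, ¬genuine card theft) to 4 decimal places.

Pr(cardholder travelling abroad | fraud alert, ¬genuine card theft) ≈ 0.5653

Enumerate the 4 (cardholder travelling abroad, merchant miscoding) configurations and weight by the priors:
  P(fraud alert | ¬genuine card theft) = 0.05×0.75×0.87 + 0.34×0.75×0.13 + 0.32×0.25×0.87 + 0.49×0.25×0.13
        = 0.032625 + 0.033150 + 0.069600 + 0.015925 = 0.151300
Keeping only the cardholder travelling abroad-present terms gives 0.085525, so
  P(cardholder travelling abroad | fraud alert, ¬genuine card theft) = 0.085525 / 0.151300 ≈ 0.5653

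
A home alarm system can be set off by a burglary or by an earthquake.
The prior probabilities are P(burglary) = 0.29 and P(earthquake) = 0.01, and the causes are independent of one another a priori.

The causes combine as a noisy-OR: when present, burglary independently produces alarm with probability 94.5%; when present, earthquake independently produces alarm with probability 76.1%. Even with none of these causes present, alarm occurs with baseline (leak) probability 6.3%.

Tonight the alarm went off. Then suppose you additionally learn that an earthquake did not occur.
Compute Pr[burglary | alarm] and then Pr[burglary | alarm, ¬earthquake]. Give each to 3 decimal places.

Under noisy-OR, P(alarm | causes) = 1 − (1−0.063)·∏(1−qᵢ) over the active causes.
Enumerate the 4 (burglary, earthquake) configurations and weight by the priors:
  P(alarm) = 0.063*0.71*0.99 + 0.776057*0.71*0.01 + 0.948465*0.29*0.99 + 0.987683*0.29*0.01
        = 0.044283 + 0.005510 + 0.272304 + 0.002864 = 0.324961
Keeping only the burglary-present terms gives 0.275168, so
  P(burglary | alarm) = 0.275168 / 0.324961 ≈ 0.847

Now condition on the additional information:
P(alarm | ¬earthquake) = 0.063×0.71 + 0.948465×0.29 = 0.044730 + 0.275055 = 0.319785
Of this, 0.275055 comes from 0.948465×0.29 (the burglary=true cases).
Hence the posterior is 0.275055/0.319785 ≈ 0.860.

Pr[burglary | alarm] ≈ 0.847; Pr[burglary | alarm, ¬earthquake] ≈ 0.860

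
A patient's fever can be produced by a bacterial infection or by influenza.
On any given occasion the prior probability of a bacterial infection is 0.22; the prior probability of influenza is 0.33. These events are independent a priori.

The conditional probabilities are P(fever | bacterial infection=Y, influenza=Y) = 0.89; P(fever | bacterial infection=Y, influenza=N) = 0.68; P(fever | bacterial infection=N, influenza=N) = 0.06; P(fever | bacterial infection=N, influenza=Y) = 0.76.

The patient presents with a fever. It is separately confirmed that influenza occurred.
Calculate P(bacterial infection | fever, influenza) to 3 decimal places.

P(bacterial infection | fever, influenza) ≈ 0.248

For the numerator, keep only bacterial infection=true terms: 0.89·0.22 = 0.195800
Normalizer over all consistent configurations: 0.76·0.78 + 0.89·0.22 = 0.788600
P(bacterial infection | fever, influenza) = 0.195800/0.788600 ≈ 0.248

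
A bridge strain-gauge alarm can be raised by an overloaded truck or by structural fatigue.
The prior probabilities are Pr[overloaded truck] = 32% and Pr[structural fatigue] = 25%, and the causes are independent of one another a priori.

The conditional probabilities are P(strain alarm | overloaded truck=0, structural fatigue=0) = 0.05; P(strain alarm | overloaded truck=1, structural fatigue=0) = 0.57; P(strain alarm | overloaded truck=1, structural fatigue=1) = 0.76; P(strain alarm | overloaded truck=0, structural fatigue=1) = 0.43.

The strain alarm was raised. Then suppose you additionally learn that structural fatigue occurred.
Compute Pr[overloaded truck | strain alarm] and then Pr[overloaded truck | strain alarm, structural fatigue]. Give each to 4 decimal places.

Pr[overloaded truck | strain alarm] ≈ 0.6671; Pr[overloaded truck | strain alarm, structural fatigue] ≈ 0.4541

P(strain alarm) = 0.05·0.68·0.75 + 0.43·0.68·0.25 + 0.57·0.32·0.75 + 0.76·0.32·0.25 = 0.025500 + 0.073100 + 0.136800 + 0.060800 = 0.296200
The overloaded truck-present share is 0.136800 + 0.060800 = 0.197600.
Hence the posterior is 0.197600/0.296200 ≈ 0.6671.

Now also conditioning on structural fatigue=true:
Enumerate both values of overloaded truck and weight by the priors:
  P(strain alarm | structural fatigue) = 0.43*0.68 + 0.76*0.32
        = 0.292400 + 0.243200 = 0.535600
Keeping only the overloaded truck-present terms gives 0.243200, so
  P(overloaded truck | strain alarm, structural fatigue) = 0.243200 / 0.535600 ≈ 0.4541
— structural fatigue explains away the evidence for overloaded truck.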